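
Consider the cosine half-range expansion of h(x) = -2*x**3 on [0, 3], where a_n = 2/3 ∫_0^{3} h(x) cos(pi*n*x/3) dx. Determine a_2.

-81/pi**2

a_2 = 2/3 ∫_0^{3} (-2*x**3) cos(2*pi*x/3) dx.
Integrating by parts three times (tabular method), an antiderivative of (-2*x**3) cos(2*pi*x/3) is -3*x**3*sin(2*pi*x/3)/pi - 27*x**2*cos(2*pi*x/3)/(2*pi**2) + 81*x*sin(2*pi*x/3)/(2*pi**3) + 243*cos(2*pi*x/3)/(4*pi**4); evaluating from 0 to 3: ∫_{0}^{3} (-2*x**3) cos(2*pi*x/3) dx = (243*(1 - 2*pi**2)/(4*pi**4)) - (243/(4*pi**4)) = -243/(2*pi**2).
Hence a_2 = (2/3)·(-243/(2*pi**2)) = -81/pi**2.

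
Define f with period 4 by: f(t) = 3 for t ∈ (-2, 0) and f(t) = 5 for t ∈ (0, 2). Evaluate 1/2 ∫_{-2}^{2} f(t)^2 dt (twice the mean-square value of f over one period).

34

1/2 ∫_{-2}^{2} f(t)^2 dt = 1/2 · (68) = 34.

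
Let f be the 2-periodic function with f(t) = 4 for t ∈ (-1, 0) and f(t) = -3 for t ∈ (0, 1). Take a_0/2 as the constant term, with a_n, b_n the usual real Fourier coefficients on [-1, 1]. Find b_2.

0

b_2 = ∫_{-1}^{1} f(t) sin(2*pi*t) dt.
Split the integral at the breakpoints.
Directly, an antiderivative of (4) sin(2*pi*t) is -2*cos(2*pi*t)/pi; evaluating from -1 to 0: ∫_{-1}^{0} (4) sin(2*pi*t) dt = (-2/pi) - (-2/pi) = 0.
Directly, an antiderivative of (-3) sin(2*pi*t) is 3*cos(2*pi*t)/(2*pi); evaluating from 0 to 1: ∫_{0}^{1} (-3) sin(2*pi*t) dt = (3/(2*pi)) - (3/(2*pi)) = 0.
Summing the pieces gives b_2 = 0.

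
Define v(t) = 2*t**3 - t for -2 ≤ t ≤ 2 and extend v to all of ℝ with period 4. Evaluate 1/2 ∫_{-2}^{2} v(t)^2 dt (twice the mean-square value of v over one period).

1/2 ∫_{-2}^{2} v(t)^2 dt = 1/2 · (10544/105) = 5272/105.

5272/105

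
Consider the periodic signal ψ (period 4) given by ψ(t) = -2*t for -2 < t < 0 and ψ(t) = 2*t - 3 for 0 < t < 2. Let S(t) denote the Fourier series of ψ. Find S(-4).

-3/2

t = -4 differs from t = 0 by -1 full period(s), and the series is 4-periodic.
At t = 0 the one-sided limits are ψ(0^-) = 0 and ψ(0^+) = -3.
By Dirichlet's theorem the series converges to their average, [(0) + (-3)]/2 = -3/2.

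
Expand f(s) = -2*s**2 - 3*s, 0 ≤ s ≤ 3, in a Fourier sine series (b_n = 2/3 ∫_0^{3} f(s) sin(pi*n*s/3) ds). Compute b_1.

-54/pi + 144/pi**3

b_1 = 2/3 ∫_0^{3} (-2*s**2 - 3*s) sin(pi*s/3) ds.
Integrating by parts twice (tabular method), an antiderivative of (-2*s**2 - 3*s) sin(pi*s/3) is 6*s**2*cos(pi*s/3)/pi - 36*s*sin(pi*s/3)/pi**2 + 9*s*cos(pi*s/3)/pi - 27*sin(pi*s/3)/pi**2 - 108*cos(pi*s/3)/pi**3; evaluating from 0 to 3: ∫_{0}^{3} (-2*s**2 - 3*s) sin(pi*s/3) ds = (-81/pi + 108/pi**3) - (-108/pi**3) = -81/pi + 216/pi**3.
Hence b_1 = (2/3)·(-81/pi + 216/pi**3) = -54/pi + 144/pi**3.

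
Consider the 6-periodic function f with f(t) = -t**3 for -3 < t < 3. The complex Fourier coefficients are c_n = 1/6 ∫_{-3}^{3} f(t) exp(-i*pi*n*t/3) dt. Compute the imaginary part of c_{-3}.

Since f is real-valued, Im(c_{-3}) = -1/6 ∫_{-3}^{3} f(t) sin(-pi*t) dt = b_{3}/2.
f is odd and sin(-pi*t) is odd, so the integrand is even: ∫_{-3}^{3} f(t) sin(-pi*t) dt = 2∫_0^{3} f(t) sin(-pi*t) dt.
Integrating by parts three times (tabular method), an antiderivative of (-t**3) sin(-pi*t) is -t**3*cos(pi*t)/pi + 3*t**2*sin(pi*t)/pi**2 + 6*t*cos(pi*t)/pi**3 - 6*sin(pi*t)/pi**4; evaluating from 0 to 3: ∫_{0}^{3} (-t**3) sin(-pi*t) dt = (-18/pi**3 + 27/pi) - (0) = -18/pi**3 + 27/pi.
So ∫_{-3}^{3} f(t) sin(-pi*t) dt = -36/pi**3 + 54/pi.
Hence Im(c_{-3}) = (-1/6)·(-36/pi**3 + 54/pi) = -9/pi + 6/pi**3.

-9/pi + 6/pi**3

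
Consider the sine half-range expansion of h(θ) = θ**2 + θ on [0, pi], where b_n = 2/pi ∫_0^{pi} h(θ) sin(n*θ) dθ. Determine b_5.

b_5 = 2/pi ∫_0^{pi} (θ**2 + θ) sin(5*θ) dθ.
Integrating by parts twice (tabular method), an antiderivative of (θ**2 + θ) sin(5*θ) is -θ**2*cos(5*θ)/5 + 2*θ*sin(5*θ)/25 - θ*cos(5*θ)/5 + sin(5*θ)/25 + 2*cos(5*θ)/125; evaluating from 0 to pi: ∫_{0}^{pi} (θ**2 + θ) sin(5*θ) dθ = (-2/125 + pi/5 + pi**2/5) - (2/125) = -4/125 + pi/5 + pi**2/5.
Hence b_5 = (2/pi)·(-4/125 + pi/5 + pi**2/5) = 2*(-4 + 25*pi + 25*pi**2)/(125*pi).

2*(-4 + 25*pi + 25*pi**2)/(125*pi)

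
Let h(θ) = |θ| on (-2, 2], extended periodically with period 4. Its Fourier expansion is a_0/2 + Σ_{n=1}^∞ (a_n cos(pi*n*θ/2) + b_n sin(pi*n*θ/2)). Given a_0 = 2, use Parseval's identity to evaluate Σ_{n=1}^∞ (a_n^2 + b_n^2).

2/3

Parseval: a_0^2/2 + Σ_{n≥1} (a_n^2+b_n^2) = 1/2 ∫_{-2}^{2} h(θ)^2 dθ = 8/3.
Subtract a_0^2/2 = 2: Σ (a_n^2+b_n^2) = 2/3.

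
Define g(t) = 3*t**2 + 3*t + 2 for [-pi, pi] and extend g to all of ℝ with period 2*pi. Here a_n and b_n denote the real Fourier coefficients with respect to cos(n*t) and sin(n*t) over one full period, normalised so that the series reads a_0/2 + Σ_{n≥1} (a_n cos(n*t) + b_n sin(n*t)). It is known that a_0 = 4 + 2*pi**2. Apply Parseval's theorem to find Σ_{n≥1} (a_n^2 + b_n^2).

Parseval: a_0^2/2 + Σ_{n≥1} (a_n^2+b_n^2) = 1/pi ∫_{-pi}^{pi} g(t)^2 dt = 8 + 14*pi**2 + 18*pi**4/5.
Subtract a_0^2/2 = 2*(2 + pi**2)**2: Σ (a_n^2+b_n^2) = pi**2*(6 + 8*pi**2/5).

pi**2*(6 + 8*pi**2/5)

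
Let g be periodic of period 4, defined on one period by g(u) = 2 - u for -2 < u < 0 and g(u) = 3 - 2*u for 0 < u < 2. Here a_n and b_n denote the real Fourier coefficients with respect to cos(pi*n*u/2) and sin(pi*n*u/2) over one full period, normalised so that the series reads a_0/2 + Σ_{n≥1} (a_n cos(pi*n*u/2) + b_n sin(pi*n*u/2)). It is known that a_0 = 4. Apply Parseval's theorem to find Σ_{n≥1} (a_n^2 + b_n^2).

Parseval: a_0^2/2 + Σ_{n≥1} (a_n^2+b_n^2) = 1/2 ∫_{-2}^{2} g(u)^2 du = 35/3.
Subtract a_0^2/2 = 8: Σ (a_n^2+b_n^2) = 11/3.

11/3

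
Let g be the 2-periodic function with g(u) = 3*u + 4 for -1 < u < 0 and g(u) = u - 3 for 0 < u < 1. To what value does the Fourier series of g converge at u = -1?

-1/2

At u = -1 the one-sided limits are g(-1^-) = -2 and g(-1^+) = 1.
By Dirichlet's theorem the series converges to their average, [(-2) + (1)]/2 = -1/2.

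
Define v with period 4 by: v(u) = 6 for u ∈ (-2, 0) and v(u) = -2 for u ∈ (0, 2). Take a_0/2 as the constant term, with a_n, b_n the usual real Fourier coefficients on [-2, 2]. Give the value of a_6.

a_6 = 1/2 ∫_{-2}^{2} v(u) cos(3*pi*u) du.
Split the integral at the breakpoints.
Directly, an antiderivative of (6) cos(3*pi*u) is 2*sin(3*pi*u)/pi; evaluating from -2 to 0: ∫_{-2}^{0} (6) cos(3*pi*u) du = (0) - (0) = 0.
Directly, an antiderivative of (-2) cos(3*pi*u) is -2*sin(3*pi*u)/(3*pi); evaluating from 0 to 2: ∫_{0}^{2} (-2) cos(3*pi*u) du = (0) - (0) = 0.
Summing the pieces and multiplying by (1/2) gives a_6 = 0.

0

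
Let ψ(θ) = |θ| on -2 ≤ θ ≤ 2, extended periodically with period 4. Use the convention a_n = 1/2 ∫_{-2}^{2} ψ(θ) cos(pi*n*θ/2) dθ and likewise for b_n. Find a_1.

-8/pi**2

a_1 = 1/2 ∫_{-2}^{2} ψ(θ) cos(pi*θ/2) dθ.
ψ is even and cos(pi*θ/2) is even, so the integrand is even and a_1 = ∫_0^{2} ψ(θ) cos(pi*θ/2) dθ.
Integrating by parts (boundary term plus one more integral), an antiderivative of (θ) cos(pi*θ/2) is 2*θ*sin(pi*θ/2)/pi + 4*cos(pi*θ/2)/pi**2; evaluating from 0 to 2: ∫_{0}^{2} (θ) cos(pi*θ/2) dθ = (-4/pi**2) - (4/pi**2) = -8/pi**2.
Hence a_1 = -8/pi**2.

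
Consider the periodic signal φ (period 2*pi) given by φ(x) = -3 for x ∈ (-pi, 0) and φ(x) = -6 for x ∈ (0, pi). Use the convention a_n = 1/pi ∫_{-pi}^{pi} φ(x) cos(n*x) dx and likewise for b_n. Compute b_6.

0

b_6 = 1/pi ∫_{-pi}^{pi} φ(x) sin(6*x) dx.
Split the integral at the breakpoints.
Directly, an antiderivative of (-3) sin(6*x) is cos(6*x)/2; evaluating from -pi to 0: ∫_{-pi}^{0} (-3) sin(6*x) dx = (1/2) - (1/2) = 0.
Directly, an antiderivative of (-6) sin(6*x) is cos(6*x); evaluating from 0 to pi: ∫_{0}^{pi} (-6) sin(6*x) dx = (1) - (1) = 0.
Summing the pieces and multiplying by (1/pi) gives b_6 = 0.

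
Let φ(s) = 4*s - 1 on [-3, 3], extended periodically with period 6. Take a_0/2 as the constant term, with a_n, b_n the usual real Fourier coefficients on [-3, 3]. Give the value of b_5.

24/(5*pi)

b_5 = 1/3 ∫_{-3}^{3} φ(s) sin(5*pi*s/3) ds.
Integrating by parts (boundary term plus one more integral), an antiderivative of (4*s - 1) sin(5*pi*s/3) is -12*s*cos(5*pi*s/3)/(5*pi) + 36*sin(5*pi*s/3)/(25*pi**2) + 3*cos(5*pi*s/3)/(5*pi); evaluating from -3 to 3: ∫_{-3}^{3} (4*s - 1) sin(5*pi*s/3) ds = (33/(5*pi)) - (-39/(5*pi)) = 72/(5*pi).
Hence b_5 = (1/3)·(72/(5*pi)) = 24/(5*pi).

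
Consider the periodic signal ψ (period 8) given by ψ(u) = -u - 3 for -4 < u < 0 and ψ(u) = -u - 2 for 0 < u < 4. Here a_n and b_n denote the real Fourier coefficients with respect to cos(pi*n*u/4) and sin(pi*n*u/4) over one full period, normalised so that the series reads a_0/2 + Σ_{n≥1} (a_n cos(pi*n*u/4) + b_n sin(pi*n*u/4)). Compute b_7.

-6/(7*pi)

b_7 = 1/4 ∫_{-4}^{4} ψ(u) sin(7*pi*u/4) du.
Split the integral at the breakpoints.
Integrating by parts (boundary term plus one more integral), an antiderivative of (-u - 3) sin(7*pi*u/4) is 4*u*cos(7*pi*u/4)/(7*pi) - 16*sin(7*pi*u/4)/(49*pi**2) + 12*cos(7*pi*u/4)/(7*pi); evaluating from -4 to 0: ∫_{-4}^{0} (-u - 3) sin(7*pi*u/4) du = (12/(7*pi)) - (4/(7*pi)) = 8/(7*pi).
Integrating by parts (boundary term plus one more integral), an antiderivative of (-u - 2) sin(7*pi*u/4) is 4*u*cos(7*pi*u/4)/(7*pi) - 16*sin(7*pi*u/4)/(49*pi**2) + 8*cos(7*pi*u/4)/(7*pi); evaluating from 0 to 4: ∫_{0}^{4} (-u - 2) sin(7*pi*u/4) du = (-24/(7*pi)) - (8/(7*pi)) = -32/(7*pi).
Summing the pieces and multiplying by (1/4) gives b_7 = -6/(7*pi).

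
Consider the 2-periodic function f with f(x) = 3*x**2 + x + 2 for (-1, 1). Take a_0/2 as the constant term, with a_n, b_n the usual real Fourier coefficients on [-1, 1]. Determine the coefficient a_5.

a_5 = ∫_{-1}^{1} f(x) cos(5*pi*x) dx.
Integrating by parts twice (tabular method), an antiderivative of (3*x**2 + x + 2) cos(5*pi*x) is 3*x**2*sin(5*pi*x)/(5*pi) + x*sin(5*pi*x)/(5*pi) + 6*x*cos(5*pi*x)/(25*pi**2) - 6*sin(5*pi*x)/(125*pi**3) + 2*sin(5*pi*x)/(5*pi) + cos(5*pi*x)/(25*pi**2); evaluating from -1 to 1: ∫_{-1}^{1} (3*x**2 + x + 2) cos(5*pi*x) dx = (-7/(25*pi**2)) - (1/(5*pi**2)) = -12/(25*pi**2).
Hence a_5 = -12/(25*pi**2).

-12/(25*pi**2)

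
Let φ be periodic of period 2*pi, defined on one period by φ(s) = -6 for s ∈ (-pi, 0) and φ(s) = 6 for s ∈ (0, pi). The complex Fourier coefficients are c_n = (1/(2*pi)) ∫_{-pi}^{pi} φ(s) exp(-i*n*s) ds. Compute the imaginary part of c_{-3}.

4/pi

Since φ is real-valued, Im(c_{-3}) = -(1/(2*pi)) ∫_{-pi}^{pi} φ(s) sin(-3*s) ds = b_{3}/2.
φ is odd and sin(-3*s) is odd, so the integrand is even: ∫_{-pi}^{pi} φ(s) sin(-3*s) ds = 2∫_0^{pi} φ(s) sin(-3*s) ds.
Directly, an antiderivative of (6) sin(-3*s) is 2*cos(3*s); evaluating from 0 to pi: ∫_{0}^{pi} (6) sin(-3*s) ds = (-2) - (2) = -4.
So ∫_{-pi}^{pi} φ(s) sin(-3*s) ds = -8.
Hence Im(c_{-3}) = (-1/(2*pi))·(-8) = 4/pi.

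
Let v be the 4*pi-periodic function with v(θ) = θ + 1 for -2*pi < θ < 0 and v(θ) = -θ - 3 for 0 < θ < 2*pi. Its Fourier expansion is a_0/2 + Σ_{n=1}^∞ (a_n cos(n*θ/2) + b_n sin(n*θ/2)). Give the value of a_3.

a_3 = (1/(2*pi)) ∫_{-2*pi}^{2*pi} v(θ) cos(3*θ/2) dθ.
Split the integral at the breakpoints.
Integrating by parts (boundary term plus one more integral), an antiderivative of (θ + 1) cos(3*θ/2) is 2*θ*sin(3*θ/2)/3 + 2*sin(3*θ/2)/3 + 4*cos(3*θ/2)/9; evaluating from -2*pi to 0: ∫_{-2*pi}^{0} (θ + 1) cos(3*θ/2) dθ = (4/9) - (-4/9) = 8/9.
Integrating by parts (boundary term plus one more integral), an antiderivative of (-θ - 3) cos(3*θ/2) is -2*θ*sin(3*θ/2)/3 - 2*sin(3*θ/2) - 4*cos(3*θ/2)/9; evaluating from 0 to 2*pi: ∫_{0}^{2*pi} (-θ - 3) cos(3*θ/2) dθ = (4/9) - (-4/9) = 8/9.
Summing the pieces and multiplying by (1/(2*pi)) gives a_3 = 8/(9*pi).

8/(9*pi)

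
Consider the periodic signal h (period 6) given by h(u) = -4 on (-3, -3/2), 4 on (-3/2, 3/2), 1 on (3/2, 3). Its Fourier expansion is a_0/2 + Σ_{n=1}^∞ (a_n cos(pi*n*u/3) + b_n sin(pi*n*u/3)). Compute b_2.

b_2 = 1/3 ∫_{-3}^{3} h(u) sin(2*pi*u/3) du.
Split the integral at the breakpoints.
Directly, an antiderivative of (-4) sin(2*pi*u/3) is 6*cos(2*pi*u/3)/pi; evaluating from -3 to -3/2: ∫_{-3}^{-3/2} (-4) sin(2*pi*u/3) du = (-6/pi) - (6/pi) = -12/pi.
Directly, an antiderivative of (4) sin(2*pi*u/3) is -6*cos(2*pi*u/3)/pi; evaluating from -3/2 to 3/2: ∫_{-3/2}^{3/2} (4) sin(2*pi*u/3) du = (6/pi) - (6/pi) = 0.
Directly, an antiderivative of (1) sin(2*pi*u/3) is -3*cos(2*pi*u/3)/(2*pi); evaluating from 3/2 to 3: ∫_{3/2}^{3} (1) sin(2*pi*u/3) du = (-3/(2*pi)) - (3/(2*pi)) = -3/pi.
Summing the pieces and multiplying by (1/3) gives b_2 = -5/pi.

-5/pi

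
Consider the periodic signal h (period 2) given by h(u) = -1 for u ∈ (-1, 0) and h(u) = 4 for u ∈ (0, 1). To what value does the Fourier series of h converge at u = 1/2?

h is continuous at u = 1/2 with value 4, so the series converges to 4 there.

4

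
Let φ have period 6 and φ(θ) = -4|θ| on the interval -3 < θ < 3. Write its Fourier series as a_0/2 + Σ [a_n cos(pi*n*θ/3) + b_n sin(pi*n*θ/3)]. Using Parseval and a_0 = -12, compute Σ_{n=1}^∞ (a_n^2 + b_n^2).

Parseval: a_0^2/2 + Σ_{n≥1} (a_n^2+b_n^2) = 1/3 ∫_{-3}^{3} φ(θ)^2 dθ = 96.
Subtract a_0^2/2 = 72: Σ (a_n^2+b_n^2) = 24.

24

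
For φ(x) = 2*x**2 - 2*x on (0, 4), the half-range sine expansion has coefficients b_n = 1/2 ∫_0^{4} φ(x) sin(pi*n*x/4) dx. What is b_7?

16*(-16 + 147*pi**2)/(343*pi**3)

b_7 = 1/2 ∫_0^{4} (2*x**2 - 2*x) sin(7*pi*x/4) dx.
Integrating by parts twice (tabular method), an antiderivative of (2*x**2 - 2*x) sin(7*pi*x/4) is -8*x**2*cos(7*pi*x/4)/(7*pi) + 64*x*sin(7*pi*x/4)/(49*pi**2) + 8*x*cos(7*pi*x/4)/(7*pi) - 32*sin(7*pi*x/4)/(49*pi**2) + 256*cos(7*pi*x/4)/(343*pi**3); evaluating from 0 to 4: ∫_{0}^{4} (2*x**2 - 2*x) sin(7*pi*x/4) dx = (32*(-8 + 147*pi**2)/(343*pi**3)) - (256/(343*pi**3)) = 32*(-16 + 147*pi**2)/(343*pi**3).
Hence b_7 = (1/2)·(32*(-16 + 147*pi**2)/(343*pi**3)) = 16*(-16 + 147*pi**2)/(343*pi**3).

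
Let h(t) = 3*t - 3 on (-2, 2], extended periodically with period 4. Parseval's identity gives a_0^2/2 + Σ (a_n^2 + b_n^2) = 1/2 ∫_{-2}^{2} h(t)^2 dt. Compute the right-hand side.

42

1/2 ∫_{-2}^{2} h(t)^2 dt = 1/2 · (84) = 42.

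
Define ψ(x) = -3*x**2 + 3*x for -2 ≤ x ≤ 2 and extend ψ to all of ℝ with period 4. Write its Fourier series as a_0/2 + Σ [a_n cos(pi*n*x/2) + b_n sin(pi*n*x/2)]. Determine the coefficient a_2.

-12/pi**2

a_2 = 1/2 ∫_{-2}^{2} ψ(x) cos(pi*x) dx.
Integrating by parts twice (tabular method), an antiderivative of (-3*x**2 + 3*x) cos(pi*x) is -3*x**2*sin(pi*x)/pi + 3*x*sin(pi*x)/pi - 6*x*cos(pi*x)/pi**2 + 6*sin(pi*x)/pi**3 + 3*cos(pi*x)/pi**2; evaluating from -2 to 2: ∫_{-2}^{2} (-3*x**2 + 3*x) cos(pi*x) dx = (-9/pi**2) - (15/pi**2) = -24/pi**2.
Hence a_2 = (1/2)·(-24/pi**2) = -12/pi**2.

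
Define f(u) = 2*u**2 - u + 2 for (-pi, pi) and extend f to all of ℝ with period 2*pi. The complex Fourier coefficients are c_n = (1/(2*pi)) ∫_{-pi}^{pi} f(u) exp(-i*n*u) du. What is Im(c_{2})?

Since f is real-valued, Im(c_{2}) = -(1/(2*pi)) ∫_{-pi}^{pi} f(u) sin(2*u) du = -b_{2}/2.
Integrating by parts twice (tabular method), an antiderivative of (2*u**2 - u + 2) sin(2*u) is -u**2*cos(2*u) + u*sin(2*u) + u*cos(2*u)/2 - sin(2*u)/4 - cos(2*u)/2; evaluating from -pi to pi: ∫_{-pi}^{pi} (2*u**2 - u + 2) sin(2*u) du = (-pi**2 - 1/2 + pi/2) - (-pi**2 - pi/2 - 1/2) = pi.
Hence Im(c_{2}) = (-1/(2*pi))·(pi) = -1/2.

-1/2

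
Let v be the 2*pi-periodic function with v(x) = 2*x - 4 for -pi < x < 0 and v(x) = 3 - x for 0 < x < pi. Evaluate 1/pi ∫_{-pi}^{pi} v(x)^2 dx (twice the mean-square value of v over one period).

1/pi ∫_{-pi}^{pi} v(x)^2 dx = 1/pi · (5*pi*(3*pi + pi**2 + 15)/3) = 5*pi + 5*pi**2/3 + 25.

5*pi + 5*pi**2/3 + 25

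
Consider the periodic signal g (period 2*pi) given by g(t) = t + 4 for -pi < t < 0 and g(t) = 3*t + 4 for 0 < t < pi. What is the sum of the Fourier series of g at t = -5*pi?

pi + 4

t = -5*pi differs from t = -pi by -2 full period(s), and the series is 2*pi-periodic.
At t = -pi the one-sided limits are g(-pi^-) = 4 + 3*pi and g(-pi^+) = 4 - pi.
By Dirichlet's theorem the series converges to their average, [(4 + 3*pi) + (4 - pi)]/2 = pi + 4.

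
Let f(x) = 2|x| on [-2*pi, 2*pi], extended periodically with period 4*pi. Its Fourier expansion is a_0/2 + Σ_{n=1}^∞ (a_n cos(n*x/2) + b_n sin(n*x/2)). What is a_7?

a_7 = (1/(2*pi)) ∫_{-2*pi}^{2*pi} f(x) cos(7*x/2) dx.
f is even and cos(7*x/2) is even, so the integrand is even and a_7 = 1/pi ∫_0^{2*pi} f(x) cos(7*x/2) dx.
Integrating by parts (boundary term plus one more integral), an antiderivative of (2*x) cos(7*x/2) is 4*x*sin(7*x/2)/7 + 8*cos(7*x/2)/49; evaluating from 0 to 2*pi: ∫_{0}^{2*pi} (2*x) cos(7*x/2) dx = (-8/49) - (8/49) = -16/49.
Hence a_7 = (1/pi)·(-16/49) = -16/(49*pi).

-16/(49*pi)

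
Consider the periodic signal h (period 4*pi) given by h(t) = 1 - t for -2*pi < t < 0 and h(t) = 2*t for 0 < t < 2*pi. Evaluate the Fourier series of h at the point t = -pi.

h is continuous at t = -pi with value 1 + pi, so the series converges to 1 + pi there.

1 + pi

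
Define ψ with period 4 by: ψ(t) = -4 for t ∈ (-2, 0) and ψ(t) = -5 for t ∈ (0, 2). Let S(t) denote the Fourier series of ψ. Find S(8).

t = 8 differs from t = 0 by 2 full period(s), and the series is 4-periodic.
At t = 0 the one-sided limits are ψ(0^-) = -4 and ψ(0^+) = -5.
By Dirichlet's theorem the series converges to their average, [(-4) + (-5)]/2 = -9/2.

-9/2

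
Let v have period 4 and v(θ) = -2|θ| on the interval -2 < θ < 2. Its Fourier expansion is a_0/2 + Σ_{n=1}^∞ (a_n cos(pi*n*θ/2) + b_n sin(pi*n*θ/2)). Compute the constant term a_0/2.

-2

a_0 = 1/2 ∫_{-2}^{2} v(θ) dθ = 1/2 · (-8) = -4.
So the constant term a_0/2 = -2.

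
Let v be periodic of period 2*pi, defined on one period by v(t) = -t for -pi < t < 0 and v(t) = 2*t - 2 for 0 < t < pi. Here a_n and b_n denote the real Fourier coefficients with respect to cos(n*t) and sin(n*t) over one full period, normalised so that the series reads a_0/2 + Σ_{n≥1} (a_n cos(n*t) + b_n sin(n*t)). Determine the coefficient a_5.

-6/(25*pi)

a_5 = 1/pi ∫_{-pi}^{pi} v(t) cos(5*t) dt.
Split the integral at the breakpoints.
Integrating by parts (boundary term plus one more integral), an antiderivative of (-t) cos(5*t) is -t*sin(5*t)/5 - cos(5*t)/25; evaluating from -pi to 0: ∫_{-pi}^{0} (-t) cos(5*t) dt = (-1/25) - (1/25) = -2/25.
Integrating by parts (boundary term plus one more integral), an antiderivative of (2*t - 2) cos(5*t) is 2*t*sin(5*t)/5 - 2*sin(5*t)/5 + 2*cos(5*t)/25; evaluating from 0 to pi: ∫_{0}^{pi} (2*t - 2) cos(5*t) dt = (-2/25) - (2/25) = -4/25.
Summing the pieces and multiplying by (1/pi) gives a_5 = -6/(25*pi).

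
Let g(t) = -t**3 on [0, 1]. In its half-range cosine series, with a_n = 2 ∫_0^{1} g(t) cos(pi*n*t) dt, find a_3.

a_3 = 2 ∫_0^{1} (-t**3) cos(3*pi*t) dt.
Integrating by parts three times (tabular method), an antiderivative of (-t**3) cos(3*pi*t) is -t**3*sin(3*pi*t)/(3*pi) - t**2*cos(3*pi*t)/(3*pi**2) + 2*t*sin(3*pi*t)/(9*pi**3) + 2*cos(3*pi*t)/(27*pi**4); evaluating from 0 to 1: ∫_{0}^{1} (-t**3) cos(3*pi*t) dt = ((-2 + 9*pi**2)/(27*pi**4)) - (2/(27*pi**4)) = (-4 + 9*pi**2)/(27*pi**4).
Hence a_3 = 2·((-4 + 9*pi**2)/(27*pi**4)) = 2*(-4 + 9*pi**2)/(27*pi**4).

2*(-4 + 9*pi**2)/(27*pi**4)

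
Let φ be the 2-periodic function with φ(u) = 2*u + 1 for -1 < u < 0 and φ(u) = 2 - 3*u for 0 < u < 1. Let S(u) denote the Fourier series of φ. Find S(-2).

3/2

u = -2 differs from u = 0 by -1 full period(s), and the series is 2-periodic.
At u = 0 the one-sided limits are φ(0^-) = 1 and φ(0^+) = 2.
By Dirichlet's theorem the series converges to their average, [(1) + (2)]/2 = 3/2.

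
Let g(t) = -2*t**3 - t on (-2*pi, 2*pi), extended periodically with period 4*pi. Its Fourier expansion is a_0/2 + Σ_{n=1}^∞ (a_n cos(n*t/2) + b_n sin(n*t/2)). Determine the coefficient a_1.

a_1 = (1/(2*pi)) ∫_{-2*pi}^{2*pi} g(t) cos(t/2) dt.
g is odd and cos(t/2) is even, so the integrand is odd over a symmetric interval and the integral vanishes.

0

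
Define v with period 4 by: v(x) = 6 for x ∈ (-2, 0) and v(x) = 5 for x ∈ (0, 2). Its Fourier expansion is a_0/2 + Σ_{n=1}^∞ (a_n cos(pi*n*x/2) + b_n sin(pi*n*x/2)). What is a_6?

0

a_6 = 1/2 ∫_{-2}^{2} v(x) cos(3*pi*x) dx.
Split the integral at the breakpoints.
Directly, an antiderivative of (6) cos(3*pi*x) is 2*sin(3*pi*x)/pi; evaluating from -2 to 0: ∫_{-2}^{0} (6) cos(3*pi*x) dx = (0) - (0) = 0.
Directly, an antiderivative of (5) cos(3*pi*x) is 5*sin(3*pi*x)/(3*pi); evaluating from 0 to 2: ∫_{0}^{2} (5) cos(3*pi*x) dx = (0) - (0) = 0.
Summing the pieces and multiplying by (1/2) gives a_6 = 0.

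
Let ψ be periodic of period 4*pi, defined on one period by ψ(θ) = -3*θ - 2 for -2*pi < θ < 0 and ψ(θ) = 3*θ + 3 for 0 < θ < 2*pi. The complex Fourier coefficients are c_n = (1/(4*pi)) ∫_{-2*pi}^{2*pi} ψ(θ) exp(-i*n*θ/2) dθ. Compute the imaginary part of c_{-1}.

5/pi

Since ψ is real-valued, Im(c_{-1}) = -(1/(4*pi)) ∫_{-2*pi}^{2*pi} ψ(θ) sin(-θ/2) dθ = b_{1}/2.
Split the integral at the breakpoints.
Integrating by parts (boundary term plus one more integral), an antiderivative of (-3*θ - 2) sin(-θ/2) is -6*θ*cos(θ/2) + 12*sin(θ/2) - 4*cos(θ/2); evaluating from -2*pi to 0: ∫_{-2*pi}^{0} (-3*θ - 2) sin(-θ/2) dθ = (-4) - (4 - 12*pi) = -8 + 12*pi.
Integrating by parts (boundary term plus one more integral), an antiderivative of (3*θ + 3) sin(-θ/2) is 6*θ*cos(θ/2) - 12*sin(θ/2) + 6*cos(θ/2); evaluating from 0 to 2*pi: ∫_{0}^{2*pi} (3*θ + 3) sin(-θ/2) dθ = (-12*pi - 6) - (6) = -12*pi - 12.
So ∫_{-2*pi}^{2*pi} ψ(θ) sin(-θ/2) dθ = -20.
Hence Im(c_{-1}) = (-1/(4*pi))·(-20) = 5/pi.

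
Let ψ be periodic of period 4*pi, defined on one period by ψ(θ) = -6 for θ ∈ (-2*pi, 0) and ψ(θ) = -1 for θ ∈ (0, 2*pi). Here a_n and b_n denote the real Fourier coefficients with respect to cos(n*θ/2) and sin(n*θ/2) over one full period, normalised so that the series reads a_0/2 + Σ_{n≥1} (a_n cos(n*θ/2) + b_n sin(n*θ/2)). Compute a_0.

-7

a_0 = (1/(2*pi)) ∫_{-2*pi}^{2*pi} ψ(θ) dθ = (1/(2*pi)) · (-14*pi) = -7.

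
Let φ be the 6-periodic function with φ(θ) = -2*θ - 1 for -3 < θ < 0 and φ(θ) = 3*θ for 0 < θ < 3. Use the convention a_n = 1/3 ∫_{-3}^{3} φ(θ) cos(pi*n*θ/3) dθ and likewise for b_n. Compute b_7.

5/(7*pi)

b_7 = 1/3 ∫_{-3}^{3} φ(θ) sin(7*pi*θ/3) dθ.
Split the integral at the breakpoints.
Integrating by parts (boundary term plus one more integral), an antiderivative of (-2*θ - 1) sin(7*pi*θ/3) is 6*θ*cos(7*pi*θ/3)/(7*pi) - 18*sin(7*pi*θ/3)/(49*pi**2) + 3*cos(7*pi*θ/3)/(7*pi); evaluating from -3 to 0: ∫_{-3}^{0} (-2*θ - 1) sin(7*pi*θ/3) dθ = (3/(7*pi)) - (15/(7*pi)) = -12/(7*pi).
Integrating by parts (boundary term plus one more integral), an antiderivative of (3*θ) sin(7*pi*θ/3) is -9*θ*cos(7*pi*θ/3)/(7*pi) + 27*sin(7*pi*θ/3)/(49*pi**2); evaluating from 0 to 3: ∫_{0}^{3} (3*θ) sin(7*pi*θ/3) dθ = (27/(7*pi)) - (0) = 27/(7*pi).
Summing the pieces and multiplying by (1/3) gives b_7 = 5/(7*pi).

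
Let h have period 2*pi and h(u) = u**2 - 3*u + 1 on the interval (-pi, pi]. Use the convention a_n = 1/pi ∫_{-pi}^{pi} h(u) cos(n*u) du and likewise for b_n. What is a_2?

a_2 = 1/pi ∫_{-pi}^{pi} h(u) cos(2*u) du.
Integrating by parts twice (tabular method), an antiderivative of (u**2 - 3*u + 1) cos(2*u) is u**2*sin(2*u)/2 - 3*u*sin(2*u)/2 + u*cos(2*u)/2 + sin(2*u)/4 - 3*cos(2*u)/4; evaluating from -pi to pi: ∫_{-pi}^{pi} (u**2 - 3*u + 1) cos(2*u) du = (-3/4 + pi/2) - (-pi/2 - 3/4) = pi.
Hence a_2 = (1/pi)·(pi) = 1.

1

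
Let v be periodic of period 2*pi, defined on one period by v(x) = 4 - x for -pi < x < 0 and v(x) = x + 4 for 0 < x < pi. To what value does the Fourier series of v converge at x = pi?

pi + 4

v is continuous at x = pi with value pi + 4, so the series converges to pi + 4 there.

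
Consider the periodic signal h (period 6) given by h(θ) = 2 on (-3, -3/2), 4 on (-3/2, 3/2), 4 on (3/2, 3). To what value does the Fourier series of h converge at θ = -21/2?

4

θ = -21/2 differs from θ = 3/2 by -2 full period(s), and the series is 6-periodic.
h is continuous at θ = 3/2 with value 4, so the series converges to 4 there.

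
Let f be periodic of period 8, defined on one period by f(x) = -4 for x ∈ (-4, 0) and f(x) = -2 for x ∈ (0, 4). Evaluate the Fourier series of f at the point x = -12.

-3

x = -12 differs from x = -4 by -1 full period(s), and the series is 8-periodic.
At x = -4 the one-sided limits are f(-4^-) = -2 and f(-4^+) = -4.
By Dirichlet's theorem the series converges to their average, [(-2) + (-4)]/2 = -3.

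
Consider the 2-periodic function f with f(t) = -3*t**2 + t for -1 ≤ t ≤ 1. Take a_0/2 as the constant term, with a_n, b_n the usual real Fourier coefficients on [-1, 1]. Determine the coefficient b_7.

b_7 = ∫_{-1}^{1} f(t) sin(7*pi*t) dt.
Integrating by parts twice (tabular method), an antiderivative of (-3*t**2 + t) sin(7*pi*t) is 3*t**2*cos(7*pi*t)/(7*pi) - 6*t*sin(7*pi*t)/(49*pi**2) - t*cos(7*pi*t)/(7*pi) + sin(7*pi*t)/(49*pi**2) - 6*cos(7*pi*t)/(343*pi**3); evaluating from -1 to 1: ∫_{-1}^{1} (-3*t**2 + t) sin(7*pi*t) dt = (2*(3 - 49*pi**2)/(343*pi**3)) - (2*(3 - 98*pi**2)/(343*pi**3)) = 2/(7*pi).
Hence b_7 = 2/(7*pi).

2/(7*pi)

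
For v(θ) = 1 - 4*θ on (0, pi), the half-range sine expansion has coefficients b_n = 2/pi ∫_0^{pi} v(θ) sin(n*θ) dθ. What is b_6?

b_6 = 2/pi ∫_0^{pi} (1 - 4*θ) sin(6*θ) dθ.
Integrating by parts (boundary term plus one more integral), an antiderivative of (1 - 4*θ) sin(6*θ) is 2*θ*cos(6*θ)/3 - sin(6*θ)/9 - cos(6*θ)/6; evaluating from 0 to pi: ∫_{0}^{pi} (1 - 4*θ) sin(6*θ) dθ = (-1/6 + 2*pi/3) - (-1/6) = 2*pi/3.
Hence b_6 = (2/pi)·(2*pi/3) = 4/3.

4/3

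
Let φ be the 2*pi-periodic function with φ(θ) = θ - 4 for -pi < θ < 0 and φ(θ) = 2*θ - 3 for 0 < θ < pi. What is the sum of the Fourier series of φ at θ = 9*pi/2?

θ = 9*pi/2 differs from θ = pi/2 by 2 full period(s), and the series is 2*pi-periodic.
φ is continuous at θ = pi/2 with value -3 + pi, so the series converges to -3 + pi there.

-3 + pi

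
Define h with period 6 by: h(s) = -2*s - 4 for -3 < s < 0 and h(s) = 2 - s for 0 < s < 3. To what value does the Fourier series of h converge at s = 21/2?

-1

s = 21/2 differs from s = -3/2 by 2 full period(s), and the series is 6-periodic.
h is continuous at s = -3/2 with value -1, so the series converges to -1 there.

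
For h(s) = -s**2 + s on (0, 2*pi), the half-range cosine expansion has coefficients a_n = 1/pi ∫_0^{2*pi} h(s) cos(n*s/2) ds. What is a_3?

a_3 = 1/pi ∫_0^{2*pi} (-s**2 + s) cos(3*s/2) ds.
Integrating by parts twice (tabular method), an antiderivative of (-s**2 + s) cos(3*s/2) is -2*s**2*sin(3*s/2)/3 + 2*s*sin(3*s/2)/3 - 8*s*cos(3*s/2)/9 + 16*sin(3*s/2)/27 + 4*cos(3*s/2)/9; evaluating from 0 to 2*pi: ∫_{0}^{2*pi} (-s**2 + s) cos(3*s/2) ds = (-4/9 + 16*pi/9) - (4/9) = -8/9 + 16*pi/9.
Hence a_3 = (1/pi)·(-8/9 + 16*pi/9) = 8*(-1 + 2*pi)/(9*pi).

8*(-1 + 2*pi)/(9*pi)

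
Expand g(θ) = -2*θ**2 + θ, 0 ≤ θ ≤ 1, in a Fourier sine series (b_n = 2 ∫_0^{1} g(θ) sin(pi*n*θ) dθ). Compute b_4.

1/(2*pi)

b_4 = 2 ∫_0^{1} (-2*θ**2 + θ) sin(4*pi*θ) dθ.
Integrating by parts twice (tabular method), an antiderivative of (-2*θ**2 + θ) sin(4*pi*θ) is θ**2*cos(4*pi*θ)/(2*pi) - θ*sin(4*pi*θ)/(4*pi**2) - θ*cos(4*pi*θ)/(4*pi) + sin(4*pi*θ)/(16*pi**2) - cos(4*pi*θ)/(16*pi**3); evaluating from 0 to 1: ∫_{0}^{1} (-2*θ**2 + θ) sin(4*pi*θ) dθ = ((-1 + 4*pi**2)/(16*pi**3)) - (-1/(16*pi**3)) = 1/(4*pi).
Hence b_4 = 2·(1/(4*pi)) = 1/(2*pi).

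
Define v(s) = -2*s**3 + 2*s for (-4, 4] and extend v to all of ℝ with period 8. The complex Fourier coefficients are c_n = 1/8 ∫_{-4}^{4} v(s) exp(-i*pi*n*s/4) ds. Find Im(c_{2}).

-60/pi + 96/pi**3

Since v is real-valued, Im(c_{2}) = -1/8 ∫_{-4}^{4} v(s) sin(pi*s/2) ds = -b_{2}/2.
v is odd and sin(pi*s/2) is odd, so the integrand is even: ∫_{-4}^{4} v(s) sin(pi*s/2) ds = 2∫_0^{4} v(s) sin(pi*s/2) ds.
Integrating by parts three times (tabular method), an antiderivative of (-2*s**3 + 2*s) sin(pi*s/2) is 4*s**3*cos(pi*s/2)/pi - 24*s**2*sin(pi*s/2)/pi**2 - 96*s*cos(pi*s/2)/pi**3 - 4*s*cos(pi*s/2)/pi + 8*sin(pi*s/2)/pi**2 + 192*sin(pi*s/2)/pi**4; evaluating from 0 to 4: ∫_{0}^{4} (-2*s**3 + 2*s) sin(pi*s/2) ds = (-384/pi**3 + 240/pi) - (0) = -384/pi**3 + 240/pi.
So ∫_{-4}^{4} v(s) sin(pi*s/2) ds = -768/pi**3 + 480/pi.
Hence Im(c_{2}) = (-1/8)·(-768/pi**3 + 480/pi) = -60/pi + 96/pi**3.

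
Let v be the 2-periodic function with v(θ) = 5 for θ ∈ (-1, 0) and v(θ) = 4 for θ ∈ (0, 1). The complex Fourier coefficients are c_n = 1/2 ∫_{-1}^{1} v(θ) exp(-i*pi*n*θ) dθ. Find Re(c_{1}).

Since v is real-valued, Re(c_{1}) = 1/2 ∫_{-1}^{1} v(θ) cos(pi*θ) dθ = a_{1}/2.
Split the integral at the breakpoints.
Directly, an antiderivative of (5) cos(pi*θ) is 5*sin(pi*θ)/pi; evaluating from -1 to 0: ∫_{-1}^{0} (5) cos(pi*θ) dθ = (0) - (0) = 0.
Directly, an antiderivative of (4) cos(pi*θ) is 4*sin(pi*θ)/pi; evaluating from 0 to 1: ∫_{0}^{1} (4) cos(pi*θ) dθ = (0) - (0) = 0.
So ∫_{-1}^{1} v(θ) cos(pi*θ) dθ = 0.
Hence Re(c_{1}) = (1/2)·(0) = 0.

0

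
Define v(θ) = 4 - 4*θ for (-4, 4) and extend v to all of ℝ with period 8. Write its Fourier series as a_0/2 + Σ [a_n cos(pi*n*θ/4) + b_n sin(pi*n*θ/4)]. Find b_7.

b_7 = 1/4 ∫_{-4}^{4} v(θ) sin(7*pi*θ/4) dθ.
Integrating by parts (boundary term plus one more integral), an antiderivative of (4 - 4*θ) sin(7*pi*θ/4) is 16*θ*cos(7*pi*θ/4)/(7*pi) - 64*sin(7*pi*θ/4)/(49*pi**2) - 16*cos(7*pi*θ/4)/(7*pi); evaluating from -4 to 4: ∫_{-4}^{4} (4 - 4*θ) sin(7*pi*θ/4) dθ = (-48/(7*pi)) - (80/(7*pi)) = -128/(7*pi).
Hence b_7 = (1/4)·(-128/(7*pi)) = -32/(7*pi).

-32/(7*pi)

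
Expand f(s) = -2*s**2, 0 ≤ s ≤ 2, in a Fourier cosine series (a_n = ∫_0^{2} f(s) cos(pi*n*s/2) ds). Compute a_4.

-2/pi**2

a_4 = ∫_0^{2} (-2*s**2) cos(2*pi*s) ds.
Integrating by parts twice (tabular method), an antiderivative of (-2*s**2) cos(2*pi*s) is -s**2*sin(2*pi*s)/pi - s*cos(2*pi*s)/pi**2 + sin(2*pi*s)/(2*pi**3); evaluating from 0 to 2: ∫_{0}^{2} (-2*s**2) cos(2*pi*s) ds = (-2/pi**2) - (0) = -2/pi**2.
Hence a_4 = -2/pi**2.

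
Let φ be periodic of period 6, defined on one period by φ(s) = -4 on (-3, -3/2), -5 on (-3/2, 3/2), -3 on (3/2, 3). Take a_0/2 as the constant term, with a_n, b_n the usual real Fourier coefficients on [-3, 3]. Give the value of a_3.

a_3 = 1/3 ∫_{-3}^{3} φ(s) cos(pi*s) ds.
Split the integral at the breakpoints.
Directly, an antiderivative of (-4) cos(pi*s) is -4*sin(pi*s)/pi; evaluating from -3 to -3/2: ∫_{-3}^{-3/2} (-4) cos(pi*s) ds = (-4/pi) - (0) = -4/pi.
Directly, an antiderivative of (-5) cos(pi*s) is -5*sin(pi*s)/pi; evaluating from -3/2 to 3/2: ∫_{-3/2}^{3/2} (-5) cos(pi*s) ds = (5/pi) - (-5/pi) = 10/pi.
Directly, an antiderivative of (-3) cos(pi*s) is -3*sin(pi*s)/pi; evaluating from 3/2 to 3: ∫_{3/2}^{3} (-3) cos(pi*s) ds = (0) - (3/pi) = -3/pi.
Summing the pieces and multiplying by (1/3) gives a_3 = 1/pi.

1/pi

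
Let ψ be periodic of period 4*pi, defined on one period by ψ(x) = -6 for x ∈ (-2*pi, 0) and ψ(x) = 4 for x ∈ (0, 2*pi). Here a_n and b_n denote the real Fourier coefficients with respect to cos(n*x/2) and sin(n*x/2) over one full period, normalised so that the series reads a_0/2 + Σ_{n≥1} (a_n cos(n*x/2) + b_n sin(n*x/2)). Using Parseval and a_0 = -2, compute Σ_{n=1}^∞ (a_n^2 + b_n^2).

Parseval: a_0^2/2 + Σ_{n≥1} (a_n^2+b_n^2) = (1/(2*pi)) ∫_{-2*pi}^{2*pi} ψ(x)^2 dx = 52.
Subtract a_0^2/2 = 2: Σ (a_n^2+b_n^2) = 50.

50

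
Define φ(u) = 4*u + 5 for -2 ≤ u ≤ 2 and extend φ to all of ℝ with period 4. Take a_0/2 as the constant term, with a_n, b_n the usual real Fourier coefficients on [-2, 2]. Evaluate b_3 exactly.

16/(3*pi)

b_3 = 1/2 ∫_{-2}^{2} φ(u) sin(3*pi*u/2) du.
Integrating by parts (boundary term plus one more integral), an antiderivative of (4*u + 5) sin(3*pi*u/2) is -8*u*cos(3*pi*u/2)/(3*pi) + 16*sin(3*pi*u/2)/(9*pi**2) - 10*cos(3*pi*u/2)/(3*pi); evaluating from -2 to 2: ∫_{-2}^{2} (4*u + 5) sin(3*pi*u/2) du = (26/(3*pi)) - (-2/pi) = 32/(3*pi).
Hence b_3 = (1/2)·(32/(3*pi)) = 16/(3*pi).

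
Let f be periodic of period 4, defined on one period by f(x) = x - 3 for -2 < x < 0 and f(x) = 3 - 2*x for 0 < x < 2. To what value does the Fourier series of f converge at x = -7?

1

x = -7 differs from x = 1 by -2 full period(s), and the series is 4-periodic.
f is continuous at x = 1 with value 1, so the series converges to 1 there.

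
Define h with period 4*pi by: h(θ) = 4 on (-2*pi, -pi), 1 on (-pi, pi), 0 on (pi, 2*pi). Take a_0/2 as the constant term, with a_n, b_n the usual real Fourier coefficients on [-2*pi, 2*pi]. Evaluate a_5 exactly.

-2/(5*pi)

a_5 = (1/(2*pi)) ∫_{-2*pi}^{2*pi} h(θ) cos(5*θ/2) dθ.
Split the integral at the breakpoints.
Directly, an antiderivative of (4) cos(5*θ/2) is 8*sin(5*θ/2)/5; evaluating from -2*pi to -pi: ∫_{-2*pi}^{-pi} (4) cos(5*θ/2) dθ = (-8/5) - (0) = -8/5.
Directly, an antiderivative of (1) cos(5*θ/2) is 2*sin(5*θ/2)/5; evaluating from -pi to pi: ∫_{-pi}^{pi} (1) cos(5*θ/2) dθ = (2/5) - (-2/5) = 4/5.
∫_{pi}^{2*pi} (0) cos(5*θ/2) dθ = 0.
Summing the pieces and multiplying by (1/(2*pi)) gives a_5 = -2/(5*pi).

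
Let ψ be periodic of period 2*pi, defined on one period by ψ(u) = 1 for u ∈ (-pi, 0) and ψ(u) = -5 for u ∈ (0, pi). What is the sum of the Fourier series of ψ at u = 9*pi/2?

u = 9*pi/2 differs from u = pi/2 by 2 full period(s), and the series is 2*pi-periodic.
ψ is continuous at u = pi/2 with value -5, so the series converges to -5 there.

-5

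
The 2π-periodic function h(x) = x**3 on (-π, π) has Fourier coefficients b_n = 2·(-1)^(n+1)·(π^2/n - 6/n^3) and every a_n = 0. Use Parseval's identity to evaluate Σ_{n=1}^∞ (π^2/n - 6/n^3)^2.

pi**6/14

Parseval: Σ b_n^2 = (1/π) ∫_{-π}^{π} h(x)^2 dx = 2*pi**6/7.
b_n^2 = 4·(π^2/n - 6/n^3)^2, so the sum equals (2*pi**6/7)/4 = pi**6/14.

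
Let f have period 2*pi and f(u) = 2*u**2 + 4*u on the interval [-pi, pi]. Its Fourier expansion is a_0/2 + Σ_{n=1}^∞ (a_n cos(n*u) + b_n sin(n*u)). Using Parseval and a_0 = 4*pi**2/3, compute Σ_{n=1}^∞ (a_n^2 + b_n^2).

Parseval: a_0^2/2 + Σ_{n≥1} (a_n^2+b_n^2) = 1/pi ∫_{-pi}^{pi} f(u)^2 du = 8*pi**2*(20 + 3*pi**2)/15.
Subtract a_0^2/2 = 8*pi**4/9: Σ (a_n^2+b_n^2) = 32*pi**2*(pi**2 + 15)/45.

32*pi**2*(pi**2 + 15)/45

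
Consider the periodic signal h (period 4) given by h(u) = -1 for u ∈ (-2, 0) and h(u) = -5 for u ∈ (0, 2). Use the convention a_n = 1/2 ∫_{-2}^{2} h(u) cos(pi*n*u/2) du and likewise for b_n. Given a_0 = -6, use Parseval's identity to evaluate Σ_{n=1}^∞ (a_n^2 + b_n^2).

8

Parseval: a_0^2/2 + Σ_{n≥1} (a_n^2+b_n^2) = 1/2 ∫_{-2}^{2} h(u)^2 du = 26.
Subtract a_0^2/2 = 18: Σ (a_n^2+b_n^2) = 8.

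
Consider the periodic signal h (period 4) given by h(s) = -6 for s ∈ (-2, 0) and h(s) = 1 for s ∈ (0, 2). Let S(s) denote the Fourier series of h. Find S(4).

s = 4 differs from s = 0 by 1 full period(s), and the series is 4-periodic.
At s = 0 the one-sided limits are h(0^-) = -6 and h(0^+) = 1.
By Dirichlet's theorem the series converges to their average, [(-6) + (1)]/2 = -5/2.

-5/2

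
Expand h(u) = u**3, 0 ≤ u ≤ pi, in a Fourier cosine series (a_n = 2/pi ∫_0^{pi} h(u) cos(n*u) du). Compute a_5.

a_5 = 2/pi ∫_0^{pi} (u**3) cos(5*u) du.
Integrating by parts three times (tabular method), an antiderivative of (u**3) cos(5*u) is u**3*sin(5*u)/5 + 3*u**2*cos(5*u)/25 - 6*u*sin(5*u)/125 - 6*cos(5*u)/625; evaluating from 0 to pi: ∫_{0}^{pi} (u**3) cos(5*u) du = (6/625 - 3*pi**2/25) - (-6/625) = 12/625 - 3*pi**2/25.
Hence a_5 = (2/pi)·(12/625 - 3*pi**2/25) = 6*(4 - 25*pi**2)/(625*pi).

6*(4 - 25*pi**2)/(625*pi)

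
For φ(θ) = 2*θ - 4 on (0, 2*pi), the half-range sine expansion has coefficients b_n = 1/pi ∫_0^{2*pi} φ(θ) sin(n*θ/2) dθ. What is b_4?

b_4 = 1/pi ∫_0^{2*pi} (2*θ - 4) sin(2*θ) dθ.
Integrating by parts (boundary term plus one more integral), an antiderivative of (2*θ - 4) sin(2*θ) is -θ*cos(2*θ) + sin(2*θ)/2 + 2*cos(2*θ); evaluating from 0 to 2*pi: ∫_{0}^{2*pi} (2*θ - 4) sin(2*θ) dθ = (2 - 2*pi) - (2) = -2*pi.
Hence b_4 = (1/pi)·(-2*pi) = -2.

-2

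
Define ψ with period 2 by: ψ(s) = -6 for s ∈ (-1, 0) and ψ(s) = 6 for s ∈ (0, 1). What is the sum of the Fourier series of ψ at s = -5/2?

-6

s = -5/2 differs from s = -1/2 by -1 full period(s), and the series is 2-periodic.
ψ is continuous at s = -1/2 with value -6, so the series converges to -6 there.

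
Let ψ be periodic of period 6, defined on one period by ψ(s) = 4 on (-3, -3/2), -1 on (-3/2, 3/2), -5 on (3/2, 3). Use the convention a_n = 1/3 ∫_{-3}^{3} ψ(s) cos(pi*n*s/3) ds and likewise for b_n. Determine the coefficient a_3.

a_3 = 1/3 ∫_{-3}^{3} ψ(s) cos(pi*s) ds.
Split the integral at the breakpoints.
Directly, an antiderivative of (4) cos(pi*s) is 4*sin(pi*s)/pi; evaluating from -3 to -3/2: ∫_{-3}^{-3/2} (4) cos(pi*s) ds = (4/pi) - (0) = 4/pi.
Directly, an antiderivative of (-1) cos(pi*s) is -sin(pi*s)/pi; evaluating from -3/2 to 3/2: ∫_{-3/2}^{3/2} (-1) cos(pi*s) ds = (1/pi) - (-1/pi) = 2/pi.
Directly, an antiderivative of (-5) cos(pi*s) is -5*sin(pi*s)/pi; evaluating from 3/2 to 3: ∫_{3/2}^{3} (-5) cos(pi*s) ds = (0) - (5/pi) = -5/pi.
Summing the pieces and multiplying by (1/3) gives a_3 = 1/(3*pi).

1/(3*pi)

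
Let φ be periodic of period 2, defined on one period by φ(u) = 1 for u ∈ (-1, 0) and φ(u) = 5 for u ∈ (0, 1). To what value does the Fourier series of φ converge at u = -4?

u = -4 differs from u = 0 by -2 full period(s), and the series is 2-periodic.
At u = 0 the one-sided limits are φ(0^-) = 1 and φ(0^+) = 5.
By Dirichlet's theorem the series converges to their average, [(1) + (5)]/2 = 3.

3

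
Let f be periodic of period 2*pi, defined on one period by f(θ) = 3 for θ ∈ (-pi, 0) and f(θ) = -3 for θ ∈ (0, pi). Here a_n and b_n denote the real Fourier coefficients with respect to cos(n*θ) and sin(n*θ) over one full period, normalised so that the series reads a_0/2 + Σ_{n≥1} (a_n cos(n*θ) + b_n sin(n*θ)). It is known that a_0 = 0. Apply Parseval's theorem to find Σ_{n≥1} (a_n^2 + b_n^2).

Parseval: a_0^2/2 + Σ_{n≥1} (a_n^2+b_n^2) = 1/pi ∫_{-pi}^{pi} f(θ)^2 dθ = 18.
Subtract a_0^2/2 = 0: Σ (a_n^2+b_n^2) = 18.

18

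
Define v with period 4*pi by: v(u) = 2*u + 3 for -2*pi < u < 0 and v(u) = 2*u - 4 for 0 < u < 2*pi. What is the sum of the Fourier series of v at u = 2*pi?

u = 2*pi differs from u = -2*pi by 1 full period(s), and the series is 4*pi-periodic.
At u = -2*pi the one-sided limits are v(-2*pi^-) = -4 + 4*pi and v(-2*pi^+) = 3 - 4*pi.
By Dirichlet's theorem the series converges to their average, [(-4 + 4*pi) + (3 - 4*pi)]/2 = -1/2.

-1/2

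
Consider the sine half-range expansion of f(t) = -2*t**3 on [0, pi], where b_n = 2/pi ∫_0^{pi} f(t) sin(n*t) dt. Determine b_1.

24 - 4*pi**2

b_1 = 2/pi ∫_0^{pi} (-2*t**3) sin(t) dt.
Integrating by parts three times (tabular method), an antiderivative of (-2*t**3) sin(t) is 2*t**3*cos(t) - 6*t**2*sin(t) - 12*t*cos(t) + 12*sin(t); evaluating from 0 to pi: ∫_{0}^{pi} (-2*t**3) sin(t) dt = (2*pi*(6 - pi**2)) - (0) = 2*pi*(6 - pi**2).
Hence b_1 = (2/pi)·(2*pi*(6 - pi**2)) = 24 - 4*pi**2.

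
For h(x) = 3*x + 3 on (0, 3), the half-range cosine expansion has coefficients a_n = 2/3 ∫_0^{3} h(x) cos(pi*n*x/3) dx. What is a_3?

-4/pi**2

a_3 = 2/3 ∫_0^{3} (3*x + 3) cos(pi*x) dx.
Integrating by parts (boundary term plus one more integral), an antiderivative of (3*x + 3) cos(pi*x) is 3*x*sin(pi*x)/pi + 3*sin(pi*x)/pi + 3*cos(pi*x)/pi**2; evaluating from 0 to 3: ∫_{0}^{3} (3*x + 3) cos(pi*x) dx = (-3/pi**2) - (3/pi**2) = -6/pi**2.
Hence a_3 = (2/3)·(-6/pi**2) = -4/pi**2.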